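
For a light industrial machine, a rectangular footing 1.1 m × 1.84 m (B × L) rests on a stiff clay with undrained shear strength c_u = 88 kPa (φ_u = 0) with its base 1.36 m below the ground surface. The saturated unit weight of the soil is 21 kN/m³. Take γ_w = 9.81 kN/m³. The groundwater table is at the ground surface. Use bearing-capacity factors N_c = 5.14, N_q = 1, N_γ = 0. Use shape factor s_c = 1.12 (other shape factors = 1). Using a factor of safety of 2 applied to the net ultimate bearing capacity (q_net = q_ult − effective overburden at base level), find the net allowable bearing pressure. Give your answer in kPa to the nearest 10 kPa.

q_all(net) ≈ 250 kPa

With the water table at the surface the whole profile is submerged: γ' = 21 − 9.81 = 11.19 kN/m³, so q = γ'·D_f = 15.218 kPa.
q_ult = c·N_c·s_c + q·N_q
     = 88 × 5.14 × 1.12 + 15.218 × 1
     = 506.6 + 15.218 = 521.82 kPa.
Net ultimate: q_net = 521.82 − 15.218 = 506.6 kPa.
q_all(net) = 506.6 / 2 = 253.3 kPa.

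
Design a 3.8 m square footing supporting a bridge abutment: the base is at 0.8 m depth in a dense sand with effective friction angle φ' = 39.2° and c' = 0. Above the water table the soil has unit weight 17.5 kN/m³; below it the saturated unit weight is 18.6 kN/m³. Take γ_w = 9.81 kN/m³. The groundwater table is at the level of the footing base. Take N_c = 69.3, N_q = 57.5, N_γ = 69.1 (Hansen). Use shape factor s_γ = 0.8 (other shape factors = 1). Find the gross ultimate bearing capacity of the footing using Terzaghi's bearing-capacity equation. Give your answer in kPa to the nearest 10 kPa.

Overburden at base level: q = 17.5 × 0.8 = 14 kPa.
Below the base the soil is submerged, so the ½γBN_γ term uses γ' = 18.6 − 9.81 = 8.79 kN/m³.
Surcharge term q·N_q = 14 × 57.5 = 805 kPa; self-weight term 0.5·γ·B·N_γ·s_γ = 0.5 × 8.79 × 3.8 × 69.1 × 0.8 = 923.23 kPa.
q_ult = 805 + 923.23 = 1728.2 kPa.

q_ult ≈ 1730 kPa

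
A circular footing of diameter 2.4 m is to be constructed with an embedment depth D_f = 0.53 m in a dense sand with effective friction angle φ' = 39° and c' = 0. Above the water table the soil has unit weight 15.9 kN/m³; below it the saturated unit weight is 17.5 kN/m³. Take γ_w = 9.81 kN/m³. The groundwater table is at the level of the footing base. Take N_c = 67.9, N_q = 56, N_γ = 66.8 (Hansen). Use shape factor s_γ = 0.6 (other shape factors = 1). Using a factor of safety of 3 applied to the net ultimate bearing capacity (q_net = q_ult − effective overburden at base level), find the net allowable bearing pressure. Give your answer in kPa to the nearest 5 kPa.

q_all(net) ≈ 280 kPa

Effective surcharge at the founding depth q = γ·D_f = 15.9 × 0.53 = 8.427 kPa.
The water table coincides with the base, so in the self-weight term γ → γ' = 7.69 kN/m³.
q_ult = q·N_q + 0.5·γ·B·N_γ·s_γ
     = 8.427 × 56 + 0.5 × 7.69 × 2.4 × 66.8 × 0.6
     = 471.91 + 369.86 = 841.77 kPa.
Net ultimate: q_net = 841.77 − 8.427 = 833.34 kPa.
q_all(net) = 833.34 / 3 = 277.78 kPa.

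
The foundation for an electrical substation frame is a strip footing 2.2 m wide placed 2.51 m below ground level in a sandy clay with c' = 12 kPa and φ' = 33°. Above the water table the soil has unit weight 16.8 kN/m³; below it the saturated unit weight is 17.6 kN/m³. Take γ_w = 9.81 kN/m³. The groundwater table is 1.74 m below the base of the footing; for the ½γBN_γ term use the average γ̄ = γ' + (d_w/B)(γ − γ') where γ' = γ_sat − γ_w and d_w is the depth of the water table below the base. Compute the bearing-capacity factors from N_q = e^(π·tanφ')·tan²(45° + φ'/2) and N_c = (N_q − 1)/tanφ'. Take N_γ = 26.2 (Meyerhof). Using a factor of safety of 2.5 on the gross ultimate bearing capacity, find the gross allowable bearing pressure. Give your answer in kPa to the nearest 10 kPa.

N_q = e^(π·tan33°)·tan²(61.5°) = 26.09; N_c = (N_q − 1)/tanφ' = 38.64.
q = γ·D_f = 16.8 × 2.51 = 42.168 kPa.
γ' = 7.79 kN/m³; averaging over the depth B below the base, γ̄ = γ' + (d_w/B)(γ − γ') = 14.916 kN/m³.
c·N_c = 12 × 38.638 = 463.66 kPa
q·N_q = 42.168 × 26.092 = 1100.2 kPa
0.5·γ·B·N_γ = 0.5 × 14.916 × 2.2 × 26.2 = 429.88 kPa
q_ult = 463.66 + 1100.2 + 429.88 = 1993.8 kPa.
q_all = 1993.8 / 2.5 = 797.52 kPa.

q_all ≈ 800 kPa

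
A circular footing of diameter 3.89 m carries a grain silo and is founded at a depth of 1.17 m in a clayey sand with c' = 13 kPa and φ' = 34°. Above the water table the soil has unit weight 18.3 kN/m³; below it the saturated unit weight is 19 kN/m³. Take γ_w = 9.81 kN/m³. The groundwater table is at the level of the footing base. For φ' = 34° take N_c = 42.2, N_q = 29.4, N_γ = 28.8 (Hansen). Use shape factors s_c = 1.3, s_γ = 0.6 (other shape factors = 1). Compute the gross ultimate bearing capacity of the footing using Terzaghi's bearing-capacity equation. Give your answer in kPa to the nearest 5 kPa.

q_ult ≈ 1650 kPa

Effective surcharge at the founding depth q = γ·D_f = 18.3 × 1.17 = 21.411 kPa.
The water table coincides with the base, so in the self-weight term γ → γ' = 9.19 kN/m³.
q_ult = c·N_c·s_c + q·N_q + 0.5·γ·B·N_γ·s_γ
     = 13 × 42.2 × 1.3 + 21.411 × 29.4 + 0.5 × 9.19 × 3.89 × 28.8 × 0.6
     = 713.18 + 629.48 + 308.87 = 1651.5 kPa.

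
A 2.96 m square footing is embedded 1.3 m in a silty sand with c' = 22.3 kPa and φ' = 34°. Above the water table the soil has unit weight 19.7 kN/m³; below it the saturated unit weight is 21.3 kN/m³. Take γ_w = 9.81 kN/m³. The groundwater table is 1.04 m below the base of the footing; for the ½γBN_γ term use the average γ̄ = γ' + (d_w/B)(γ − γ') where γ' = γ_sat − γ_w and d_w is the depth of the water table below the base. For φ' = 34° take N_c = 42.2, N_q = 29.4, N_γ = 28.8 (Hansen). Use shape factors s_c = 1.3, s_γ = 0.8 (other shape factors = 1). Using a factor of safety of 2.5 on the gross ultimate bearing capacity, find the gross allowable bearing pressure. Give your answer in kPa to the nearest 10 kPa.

q_all ≈ 990 kPa

Effective surcharge at the founding depth q = γ·D_f = 19.7 × 1.3 = 25.61 kPa.
With d_w = 1.04 m < B, γ̄ = 11.49 + (1.04/2.96) × (19.7 − 11.49) = 14.375 kN/m³.
q_ult = c·N_c·s_c + q·N_q + 0.5·γ·B·N_γ·s_γ
     = 22.3 × 42.2 × 1.3 + 25.61 × 29.4 + 0.5 × 14.375 × 2.96 × 28.8 × 0.8
     = 1223.4 + 752.93 + 490.16 = 2466.5 kPa.
q_all = 2466.5 / 2.5 = 986.59 kPa.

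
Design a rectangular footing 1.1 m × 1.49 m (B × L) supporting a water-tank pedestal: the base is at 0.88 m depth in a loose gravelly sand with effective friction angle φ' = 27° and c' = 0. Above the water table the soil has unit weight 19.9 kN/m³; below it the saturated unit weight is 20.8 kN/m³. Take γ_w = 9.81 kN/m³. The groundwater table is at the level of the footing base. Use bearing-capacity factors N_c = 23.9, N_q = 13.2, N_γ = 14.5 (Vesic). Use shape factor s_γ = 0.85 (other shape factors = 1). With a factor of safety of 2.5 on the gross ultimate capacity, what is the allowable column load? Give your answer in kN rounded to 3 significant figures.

P_all ≈ 200 kN

Overburden at base level: q = 19.9 × 0.88 = 17.512 kPa.
Below the base the soil is submerged, so the ½γBN_γ term uses γ' = 20.8 − 9.81 = 10.99 kN/m³.
Surcharge term q·N_q = 17.512 × 13.2 = 231.16 kPa; self-weight term 0.5·γ·B·N_γ·s_γ = 0.5 × 10.99 × 1.1 × 14.5 × 0.85 = 74.498 kPa.
q_ult = 231.16 + 74.498 = 305.66 kPa.
Gross allowable pressure q_all = 305.66 / 2.5 = 122.26 kPa.
Footing area = 1.639 m², so allowable column load = 122.26 × 1.639 = 200.39 kN.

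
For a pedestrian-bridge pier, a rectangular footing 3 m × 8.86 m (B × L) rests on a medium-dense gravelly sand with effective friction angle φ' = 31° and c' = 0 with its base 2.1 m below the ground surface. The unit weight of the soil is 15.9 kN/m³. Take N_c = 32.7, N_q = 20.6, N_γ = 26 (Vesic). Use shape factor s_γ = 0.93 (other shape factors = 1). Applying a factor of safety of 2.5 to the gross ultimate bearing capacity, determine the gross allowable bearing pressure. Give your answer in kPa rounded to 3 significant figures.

Overburden at base level: q = 15.9 × 2.1 = 33.39 kPa.
Surcharge term q·N_q = 33.39 × 20.6 = 687.83 kPa; self-weight term 0.5·γ·B·N_γ·s_γ = 0.5 × 15.9 × 3 × 26 × 0.93 = 576.69 kPa.
q_ult = 687.83 + 576.69 = 1264.5 kPa.
q_all = q_ult / FS = 1264.5 / 2.5 = 505.81 kPa.

q_all ≈ 506 kPa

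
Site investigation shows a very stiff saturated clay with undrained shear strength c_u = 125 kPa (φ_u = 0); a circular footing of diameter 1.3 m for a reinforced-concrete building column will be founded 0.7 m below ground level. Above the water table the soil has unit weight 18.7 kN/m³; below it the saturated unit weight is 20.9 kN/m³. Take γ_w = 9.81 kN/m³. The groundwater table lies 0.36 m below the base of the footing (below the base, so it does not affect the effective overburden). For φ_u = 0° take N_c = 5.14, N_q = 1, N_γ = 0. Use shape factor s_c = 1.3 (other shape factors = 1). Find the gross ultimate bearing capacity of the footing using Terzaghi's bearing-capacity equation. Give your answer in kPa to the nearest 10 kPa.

q = γ·D_f = 18.7 × 0.7 = 13.09 kPa.
c·N_c·s_c = 125 × 5.14 × 1.3 = 835.25 kPa
q·N_q = 13.09 × 1 = 13.09 kPa
q_ult = 835.25 + 13.09 = 848.34 kPa.

q_ult ≈ 850 kPa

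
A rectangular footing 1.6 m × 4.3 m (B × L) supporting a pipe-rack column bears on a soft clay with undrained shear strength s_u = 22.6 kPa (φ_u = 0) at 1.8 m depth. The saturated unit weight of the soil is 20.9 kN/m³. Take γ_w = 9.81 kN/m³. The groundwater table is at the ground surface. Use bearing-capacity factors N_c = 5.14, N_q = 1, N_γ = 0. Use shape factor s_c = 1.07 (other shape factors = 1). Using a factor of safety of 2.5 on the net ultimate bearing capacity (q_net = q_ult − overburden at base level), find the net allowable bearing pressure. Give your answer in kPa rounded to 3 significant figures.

q_all(net) ≈ 49.7 kPa

γ' = 20.9 − 9.81 = 11.09 kN/m³ (submerged throughout). q = 11.09 × 1.8 = 19.962 kPa.
c·N_c·s_c = 22.6 × 5.14 × 1.07 = 124.3 kPa
q·N_q = 19.962 × 1 = 19.962 kPa
q_ult = 124.3 + 19.962 = 144.26 kPa.
q_net = 144.26 − 19.962 = 124.3 kPa.
q_all(net) = 124.3 / 2.5 = 49.718 kPa.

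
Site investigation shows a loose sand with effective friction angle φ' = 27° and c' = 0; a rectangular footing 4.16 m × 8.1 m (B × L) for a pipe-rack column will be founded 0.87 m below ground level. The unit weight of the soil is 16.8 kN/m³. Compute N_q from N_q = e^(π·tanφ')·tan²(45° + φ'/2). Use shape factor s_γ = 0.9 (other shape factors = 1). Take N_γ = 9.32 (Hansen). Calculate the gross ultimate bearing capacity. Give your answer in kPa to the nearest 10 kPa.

q_ult ≈ 490 kPa

tan27° = 0.5095, so N_q = e^(π×0.5095)·tan²(58.5°) = 4.957 × 2.663 = 13.2.
Effective surcharge at the founding depth q = γ·D_f = 16.8 × 0.87 = 14.616 kPa.
q_ult = q·N_q + 0.5·γ·B·N_γ·s_γ
     = 14.616 × 13.199 + 0.5 × 16.8 × 4.16 × 9.32 × 0.9
     = 192.92 + 293.11 = 486.03 kPa.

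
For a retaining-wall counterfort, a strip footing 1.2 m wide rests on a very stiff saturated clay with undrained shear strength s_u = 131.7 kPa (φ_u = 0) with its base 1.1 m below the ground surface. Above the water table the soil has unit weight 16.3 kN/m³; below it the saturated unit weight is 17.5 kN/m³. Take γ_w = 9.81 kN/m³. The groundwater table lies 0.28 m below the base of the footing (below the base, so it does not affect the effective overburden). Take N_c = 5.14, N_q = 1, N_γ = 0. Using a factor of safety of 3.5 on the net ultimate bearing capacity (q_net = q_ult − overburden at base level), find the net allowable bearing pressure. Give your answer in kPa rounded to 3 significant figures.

Overburden at base level: q = 16.3 × 1.1 = 17.93 kPa.
Cohesion term c·N_c = 131.7 × 5.14 = 676.94 kPa; surcharge term q·N_q = 17.93 × 1 = 17.93 kPa.
q_ult = 676.94 + 17.93 = 694.87 kPa.
q_net = 694.87 − 17.93 = 676.94 kPa.
q_all(net) = 676.94 / 3.5 = 193.41 kPa.

q_all(net) ≈ 193 kPa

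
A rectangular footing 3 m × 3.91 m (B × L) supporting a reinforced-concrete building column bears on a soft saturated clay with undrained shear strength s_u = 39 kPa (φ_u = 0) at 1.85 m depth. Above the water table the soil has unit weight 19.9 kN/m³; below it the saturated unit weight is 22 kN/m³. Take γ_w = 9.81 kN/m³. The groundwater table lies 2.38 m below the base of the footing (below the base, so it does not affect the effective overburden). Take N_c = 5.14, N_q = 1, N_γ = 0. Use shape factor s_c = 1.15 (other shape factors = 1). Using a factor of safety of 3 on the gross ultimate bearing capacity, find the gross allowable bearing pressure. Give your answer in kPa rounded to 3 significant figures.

Overburden at base level: q = 19.9 × 1.85 = 36.815 kPa.
Cohesion term c·N_c·s_c = 39 × 5.14 × 1.15 = 230.53 kPa; surcharge term q·N_q = 36.815 × 1 = 36.815 kPa.
q_ult = 230.53 + 36.815 = 267.34 kPa.
q_all = 267.34 / 3 = 89.115 kPa.

q_all ≈ 89.1 kPa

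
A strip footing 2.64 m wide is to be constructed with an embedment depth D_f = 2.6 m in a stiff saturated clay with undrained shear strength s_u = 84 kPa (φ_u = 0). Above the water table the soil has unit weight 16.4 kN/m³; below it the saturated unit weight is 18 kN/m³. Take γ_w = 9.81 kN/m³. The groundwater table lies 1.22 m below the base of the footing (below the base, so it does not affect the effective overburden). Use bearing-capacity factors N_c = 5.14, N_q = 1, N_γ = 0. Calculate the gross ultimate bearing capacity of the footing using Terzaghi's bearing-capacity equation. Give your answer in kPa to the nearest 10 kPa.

q_ult ≈ 470 kPa

q = γ·D_f = 16.4 × 2.6 = 42.64 kPa.
c·N_c = 84 × 5.14 = 431.76 kPa
q·N_q = 42.64 × 1 = 42.64 kPa
q_ult = 431.76 + 42.64 = 474.4 kPa.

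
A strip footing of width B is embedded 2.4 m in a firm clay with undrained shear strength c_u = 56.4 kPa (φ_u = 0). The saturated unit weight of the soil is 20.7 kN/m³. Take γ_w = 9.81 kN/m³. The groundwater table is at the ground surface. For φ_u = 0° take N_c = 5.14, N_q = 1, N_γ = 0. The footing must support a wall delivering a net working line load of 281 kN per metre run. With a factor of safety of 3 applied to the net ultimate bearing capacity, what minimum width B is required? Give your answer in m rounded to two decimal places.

B = 2.91 m

γ' = 20.7 − 9.81 = 10.89 kN/m³ (submerged throughout). q = 10.89 × 2.4 = 26.136 kPa.
c·N_c = 56.4 × 5.14 = 289.9 kPa
q·N_q = 26.136 × 1 = 26.136 kPa
q_ult = 289.9 + 26.136 = 316.03 kPa.
For φ = 0 the ½γBN_γ term vanishes, so q_ult is independent of B. q_net = 316.03 − 26.136 = 289.9 kPa; q_all(net) = 289.9/3 = 96.632 kPa.
Required width B = w / q_all(net) = 281 / 96.632 = 2.908 m.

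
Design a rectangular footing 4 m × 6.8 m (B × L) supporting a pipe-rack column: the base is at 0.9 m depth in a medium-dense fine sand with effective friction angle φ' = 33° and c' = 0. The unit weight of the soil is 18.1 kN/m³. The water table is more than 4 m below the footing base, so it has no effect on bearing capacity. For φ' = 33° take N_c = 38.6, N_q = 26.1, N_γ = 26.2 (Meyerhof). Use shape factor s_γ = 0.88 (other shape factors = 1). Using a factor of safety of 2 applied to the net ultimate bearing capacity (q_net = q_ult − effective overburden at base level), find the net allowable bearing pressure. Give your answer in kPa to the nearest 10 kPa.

q_all(net) ≈ 620 kPa

Overburden at base level: q = 18.1 × 0.9 = 16.29 kPa.
Surcharge term q·N_q = 16.29 × 26.1 = 425.17 kPa; self-weight term 0.5·γ·B·N_γ·s_γ = 0.5 × 18.1 × 4 × 26.2 × 0.88 = 834.63 kPa.
q_ult = 425.17 + 834.63 = 1259.8 kPa.
Net ultimate: q_net = 1259.8 − 16.29 = 1243.5 kPa.
q_all(net) = 1243.5 / 2 = 621.75 kPa.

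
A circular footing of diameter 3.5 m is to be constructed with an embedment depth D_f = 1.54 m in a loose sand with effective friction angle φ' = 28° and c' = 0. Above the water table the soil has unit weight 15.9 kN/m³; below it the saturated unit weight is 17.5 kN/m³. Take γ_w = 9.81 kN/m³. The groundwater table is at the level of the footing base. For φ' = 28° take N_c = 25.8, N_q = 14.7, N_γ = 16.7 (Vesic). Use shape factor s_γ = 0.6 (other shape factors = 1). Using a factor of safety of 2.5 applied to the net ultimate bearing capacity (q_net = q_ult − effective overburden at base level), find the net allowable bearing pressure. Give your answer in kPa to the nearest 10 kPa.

q = γ·D_f = 15.9 × 1.54 = 24.486 kPa.
For the ½γBN_γ term take γ' = 17.5 − 9.81 = 7.69 kN/m³ (soil below base is submerged).
q·N_q = 24.486 × 14.7 = 359.94 kPa
0.5·γ·B·N_γ·s_γ = 0.5 × 7.69 × 3.5 × 16.7 × 0.6 = 134.84 kPa
q_ult = 359.94 + 134.84 = 494.79 kPa.
Net ultimate: q_net = 494.79 − 24.486 = 470.3 kPa.
q_all(net) = 470.3 / 2.5 = 188.12 kPa.

q_all(net) ≈ 190 kPa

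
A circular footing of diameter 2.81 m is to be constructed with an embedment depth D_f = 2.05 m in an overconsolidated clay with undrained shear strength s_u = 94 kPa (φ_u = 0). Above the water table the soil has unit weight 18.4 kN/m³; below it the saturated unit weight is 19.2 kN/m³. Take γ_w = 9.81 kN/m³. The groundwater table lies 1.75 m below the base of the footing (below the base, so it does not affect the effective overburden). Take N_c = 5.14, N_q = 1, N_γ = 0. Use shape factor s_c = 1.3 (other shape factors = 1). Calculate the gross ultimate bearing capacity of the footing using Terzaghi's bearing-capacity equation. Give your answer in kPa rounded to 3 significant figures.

Overburden at base level: q = 18.4 × 2.05 = 37.72 kPa.
Cohesion term c·N_c·s_c = 94 × 5.14 × 1.3 = 628.11 kPa; surcharge term q·N_q = 37.72 × 1 = 37.72 kPa.
q_ult = 628.11 + 37.72 = 665.83 kPa.

q_ult ≈ 666 kPa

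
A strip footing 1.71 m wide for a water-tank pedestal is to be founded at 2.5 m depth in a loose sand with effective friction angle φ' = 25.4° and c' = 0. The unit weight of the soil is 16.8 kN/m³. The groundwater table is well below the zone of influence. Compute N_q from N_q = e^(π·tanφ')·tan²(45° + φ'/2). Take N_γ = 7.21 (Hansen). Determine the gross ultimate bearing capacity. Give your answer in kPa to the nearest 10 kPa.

q_ult ≈ 570 kPa

tan25.4° = 0.4748, so N_q = e^(π×0.4748)·tan²(57.7°) = 4.445 × 2.502 = 11.12.
Effective surcharge at the founding depth q = γ·D_f = 16.8 × 2.5 = 42 kPa.
q_ult = q·N_q + 0.5·γ·B·N_γ
     = 42 × 11.122 + 0.5 × 16.8 × 1.71 × 7.21
     = 467.12 + 103.56 = 570.69 kPa.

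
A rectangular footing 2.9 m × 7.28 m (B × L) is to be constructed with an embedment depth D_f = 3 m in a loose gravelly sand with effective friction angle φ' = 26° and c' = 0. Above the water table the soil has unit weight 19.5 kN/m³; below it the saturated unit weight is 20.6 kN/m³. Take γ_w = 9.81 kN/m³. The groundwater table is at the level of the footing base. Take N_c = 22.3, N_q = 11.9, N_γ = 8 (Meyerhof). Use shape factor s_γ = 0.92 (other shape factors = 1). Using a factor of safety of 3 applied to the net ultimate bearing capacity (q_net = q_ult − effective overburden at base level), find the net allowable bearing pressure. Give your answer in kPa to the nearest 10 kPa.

q_all(net) ≈ 250 kPa

Overburden at base level: q = 19.5 × 3 = 58.5 kPa.
Below the base the soil is submerged, so the ½γBN_γ term uses γ' = 20.6 − 9.81 = 10.79 kN/m³.
Surcharge term q·N_q = 58.5 × 11.9 = 696.15 kPa; self-weight term 0.5·γ·B·N_γ·s_γ = 0.5 × 10.79 × 2.9 × 8 × 0.92 = 115.15 kPa.
q_ult = 696.15 + 115.15 = 811.3 kPa.
Net ultimate: q_net = 811.3 − 58.5 = 752.8 kPa.
q_all(net) = 752.8 / 3 = 250.93 kPa.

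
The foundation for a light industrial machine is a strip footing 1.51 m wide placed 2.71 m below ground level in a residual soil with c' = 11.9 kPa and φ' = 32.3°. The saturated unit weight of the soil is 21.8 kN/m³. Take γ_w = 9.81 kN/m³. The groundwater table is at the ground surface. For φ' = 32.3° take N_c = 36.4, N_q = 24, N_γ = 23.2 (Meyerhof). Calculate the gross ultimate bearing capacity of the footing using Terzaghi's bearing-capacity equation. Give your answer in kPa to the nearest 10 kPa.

Water table at ground surface, so effective unit weight γ' = 21.8 − 9.81 = 11.99 kN/m³ is used throughout; overburden q = 11.99 × 2.71 = 32.493 kPa; the same γ' applies in the ½γBN_γ term.
Cohesion term c·N_c = 11.9 × 36.4 = 433.16 kPa; surcharge term q·N_q = 32.493 × 24 = 779.83 kPa; self-weight term 0.5·γ·B·N_γ = 0.5 × 11.99 × 1.51 × 23.2 = 210.02 kPa.
q_ult = 433.16 + 779.83 + 210.02 = 1423 kPa.

q_ult ≈ 1420 kPa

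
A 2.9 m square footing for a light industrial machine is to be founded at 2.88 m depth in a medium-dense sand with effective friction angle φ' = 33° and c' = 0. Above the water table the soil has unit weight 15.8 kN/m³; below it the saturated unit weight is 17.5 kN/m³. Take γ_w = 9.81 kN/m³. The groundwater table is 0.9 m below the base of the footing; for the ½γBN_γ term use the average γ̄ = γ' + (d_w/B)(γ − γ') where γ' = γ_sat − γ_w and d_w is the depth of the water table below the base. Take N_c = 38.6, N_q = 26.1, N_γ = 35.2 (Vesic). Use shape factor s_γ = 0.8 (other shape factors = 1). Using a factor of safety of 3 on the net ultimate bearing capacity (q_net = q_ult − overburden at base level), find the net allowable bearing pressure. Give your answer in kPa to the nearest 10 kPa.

q_all(net) ≈ 520 kPa

Effective surcharge at the founding depth q = γ·D_f = 15.8 × 2.88 = 45.504 kPa.
With d_w = 0.9 m < B, γ̄ = 7.69 + (0.9/2.9) × (15.8 − 7.69) = 10.207 kN/m³.
q_ult = q·N_q + 0.5·γ·B·N_γ·s_γ
     = 45.504 × 26.1 + 0.5 × 10.207 × 2.9 × 35.2 × 0.8
     = 1187.7 + 416.77 = 1604.4 kPa.
q_net = 1604.4 − 45.504 = 1558.9 kPa.
q_all(net) = 1558.9 / 3 = 519.64 kPa.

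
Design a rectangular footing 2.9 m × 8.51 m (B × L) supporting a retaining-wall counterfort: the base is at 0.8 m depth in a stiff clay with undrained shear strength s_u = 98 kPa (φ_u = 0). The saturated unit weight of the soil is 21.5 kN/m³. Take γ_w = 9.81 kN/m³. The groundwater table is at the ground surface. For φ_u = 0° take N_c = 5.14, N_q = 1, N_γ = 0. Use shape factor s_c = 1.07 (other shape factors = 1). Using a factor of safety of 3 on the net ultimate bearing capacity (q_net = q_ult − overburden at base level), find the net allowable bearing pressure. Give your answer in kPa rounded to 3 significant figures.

Water table at ground surface, so effective unit weight γ' = 21.5 − 9.81 = 11.69 kN/m³ is used throughout; overburden q = 11.69 × 0.8 = 9.352 kPa.
Cohesion term c·N_c·s_c = 98 × 5.14 × 1.07 = 538.98 kPa; surcharge term q·N_q = 9.352 × 1 = 9.352 kPa.
q_ult = 538.98 + 9.352 = 548.33 kPa.
q_net = 548.33 − 9.352 = 538.98 kPa.
q_all(net) = 538.98 / 3 = 179.66 kPa.

q_all(net) ≈ 180 kPa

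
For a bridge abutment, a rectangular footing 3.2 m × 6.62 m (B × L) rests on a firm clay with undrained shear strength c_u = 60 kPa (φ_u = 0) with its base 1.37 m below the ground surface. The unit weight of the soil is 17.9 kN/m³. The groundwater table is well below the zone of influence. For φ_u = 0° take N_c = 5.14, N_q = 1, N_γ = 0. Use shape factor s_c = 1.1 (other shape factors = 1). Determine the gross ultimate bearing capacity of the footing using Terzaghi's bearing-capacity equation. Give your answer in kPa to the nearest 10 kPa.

Overburden at base level: q = 17.9 × 1.37 = 24.523 kPa.
Cohesion term c·N_c·s_c = 60 × 5.14 × 1.1 = 339.24 kPa; surcharge term q·N_q = 24.523 × 1 = 24.523 kPa.
q_ult = 339.24 + 24.523 = 363.76 kPa.

q_ult ≈ 360 kPa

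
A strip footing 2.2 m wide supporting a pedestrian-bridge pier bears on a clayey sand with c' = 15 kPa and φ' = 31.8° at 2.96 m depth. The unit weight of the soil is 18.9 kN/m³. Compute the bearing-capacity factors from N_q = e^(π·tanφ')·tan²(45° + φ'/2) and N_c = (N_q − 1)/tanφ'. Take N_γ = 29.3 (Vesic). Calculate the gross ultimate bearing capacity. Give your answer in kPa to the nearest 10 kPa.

tan31.8° = 0.62, so N_q = e^(π×0.62)·tan²(60.9°) = 7.014 × 3.228 = 22.64.
N_c = (22.64 − 1)/tan31.8° = 34.9.
q = γ·D_f = 18.9 × 2.96 = 55.944 kPa.
c·N_c = 15 × 34.902 = 523.52 kPa
q·N_q = 55.944 × 22.64 = 1266.6 kPa
0.5·γ·B·N_γ = 0.5 × 18.9 × 2.2 × 29.3 = 609.15 kPa
q_ult = 523.52 + 1266.6 + 609.15 = 2399.2 kPa.

q_ult ≈ 2400 kPa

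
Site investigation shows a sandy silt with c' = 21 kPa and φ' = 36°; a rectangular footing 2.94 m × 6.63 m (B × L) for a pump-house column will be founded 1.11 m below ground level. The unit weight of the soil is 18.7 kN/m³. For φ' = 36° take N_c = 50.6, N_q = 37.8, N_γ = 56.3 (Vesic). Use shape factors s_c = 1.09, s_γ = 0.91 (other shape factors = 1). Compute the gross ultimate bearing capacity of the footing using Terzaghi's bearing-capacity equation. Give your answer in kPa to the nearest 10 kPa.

Effective surcharge at the founding depth q = γ·D_f = 18.7 × 1.11 = 20.757 kPa.
q_ult = c·N_c·s_c + q·N_q + 0.5·γ·B·N_γ·s_γ
     = 21 × 50.6 × 1.09 + 20.757 × 37.8 + 0.5 × 18.7 × 2.94 × 56.3 × 0.91
     = 1158.2 + 784.61 + 1408.3 = 3351.2 kPa.

q_ult ≈ 3350 kPa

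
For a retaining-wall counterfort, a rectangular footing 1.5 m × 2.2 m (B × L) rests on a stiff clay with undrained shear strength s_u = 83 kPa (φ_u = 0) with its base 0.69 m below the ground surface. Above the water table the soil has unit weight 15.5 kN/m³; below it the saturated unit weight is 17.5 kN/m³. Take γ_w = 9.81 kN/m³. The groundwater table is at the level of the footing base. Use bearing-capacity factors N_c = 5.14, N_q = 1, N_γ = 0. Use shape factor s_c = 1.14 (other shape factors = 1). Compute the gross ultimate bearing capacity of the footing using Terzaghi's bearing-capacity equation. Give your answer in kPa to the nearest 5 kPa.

q_ult ≈ 495 kPa

q = γ·D_f = 15.5 × 0.69 = 10.695 kPa.
c·N_c·s_c = 83 × 5.14 × 1.14 = 486.35 kPa
q·N_q = 10.695 × 1 = 10.695 kPa
q_ult = 486.35 + 10.695 = 497.04 kPa.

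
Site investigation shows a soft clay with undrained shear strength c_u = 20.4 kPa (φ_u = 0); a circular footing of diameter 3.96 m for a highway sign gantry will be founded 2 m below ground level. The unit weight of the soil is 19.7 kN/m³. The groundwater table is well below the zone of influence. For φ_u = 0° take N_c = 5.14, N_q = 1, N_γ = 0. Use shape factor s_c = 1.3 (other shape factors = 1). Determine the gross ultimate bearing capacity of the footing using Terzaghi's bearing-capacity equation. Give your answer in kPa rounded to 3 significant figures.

q_ult ≈ 176 kPa

Overburden at base level: q = 19.7 × 2 = 39.4 kPa.
Cohesion term c·N_c·s_c = 20.4 × 5.14 × 1.3 = 136.31 kPa; surcharge term q·N_q = 39.4 × 1 = 39.4 kPa.
q_ult = 136.31 + 39.4 = 175.71 kPa.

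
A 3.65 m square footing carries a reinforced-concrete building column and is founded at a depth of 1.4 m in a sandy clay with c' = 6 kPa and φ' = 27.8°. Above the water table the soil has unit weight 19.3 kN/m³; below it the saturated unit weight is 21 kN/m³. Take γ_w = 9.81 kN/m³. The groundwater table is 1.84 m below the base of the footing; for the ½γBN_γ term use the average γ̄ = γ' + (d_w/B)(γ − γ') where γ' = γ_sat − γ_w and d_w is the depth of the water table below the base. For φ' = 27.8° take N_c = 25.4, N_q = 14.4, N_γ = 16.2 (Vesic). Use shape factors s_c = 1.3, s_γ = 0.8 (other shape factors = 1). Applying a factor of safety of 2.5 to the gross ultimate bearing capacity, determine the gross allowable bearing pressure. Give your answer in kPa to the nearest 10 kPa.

q = γ·D_f = 19.3 × 1.4 = 27.02 kPa.
γ' = 11.19 kN/m³; averaging over the depth B below the base, γ̄ = γ' + (d_w/B)(γ − γ') = 15.278 kN/m³.
c·N_c·s_c = 6 × 25.4 × 1.3 = 198.12 kPa
q·N_q = 27.02 × 14.4 = 389.09 kPa
0.5·γ·B·N_γ·s_γ = 0.5 × 15.278 × 3.65 × 16.2 × 0.8 = 361.36 kPa
q_ult = 198.12 + 389.09 + 361.36 = 948.57 kPa.
q_all = q_ult / FS = 948.57 / 2.5 = 379.43 kPa.

q_all ≈ 380 kPa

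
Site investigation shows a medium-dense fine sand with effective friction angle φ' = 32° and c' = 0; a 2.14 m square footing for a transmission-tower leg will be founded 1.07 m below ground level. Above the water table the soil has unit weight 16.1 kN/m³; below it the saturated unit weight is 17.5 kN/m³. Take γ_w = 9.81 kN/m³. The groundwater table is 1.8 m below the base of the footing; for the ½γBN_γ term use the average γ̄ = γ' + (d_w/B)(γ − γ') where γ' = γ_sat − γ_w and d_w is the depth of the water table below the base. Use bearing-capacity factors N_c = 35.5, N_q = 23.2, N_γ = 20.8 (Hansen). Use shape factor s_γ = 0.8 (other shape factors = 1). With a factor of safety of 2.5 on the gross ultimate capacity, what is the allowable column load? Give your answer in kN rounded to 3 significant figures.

Effective surcharge at the founding depth q = γ·D_f = 16.1 × 1.07 = 17.227 kPa.
With d_w = 1.8 m < B, γ̄ = 7.69 + (1.8/2.14) × (16.1 − 7.69) = 14.764 kN/m³.
q_ult = q·N_q + 0.5·γ·B·N_γ·s_γ
     = 17.227 × 23.2 + 0.5 × 14.764 × 2.14 × 20.8 × 0.8
     = 399.67 + 262.87 = 662.53 kPa.
Gross allowable pressure q_all = 662.53 / 2.5 = 265.01 kPa.
Footing area = 4.5796 m², so allowable column load = 265.01 × 4.5796 = 1213.7 kN.

P_all ≈ 1210 kN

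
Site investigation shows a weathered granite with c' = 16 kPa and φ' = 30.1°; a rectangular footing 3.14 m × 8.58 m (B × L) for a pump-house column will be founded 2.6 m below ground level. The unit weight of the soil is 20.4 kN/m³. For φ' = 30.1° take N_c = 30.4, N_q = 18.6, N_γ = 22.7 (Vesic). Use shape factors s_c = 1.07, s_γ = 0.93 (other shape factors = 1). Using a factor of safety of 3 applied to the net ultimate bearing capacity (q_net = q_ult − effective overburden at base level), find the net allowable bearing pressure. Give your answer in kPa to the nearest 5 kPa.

q_all(net) ≈ 710 kPa

q = γ·D_f = 20.4 × 2.6 = 53.04 kPa.
c·N_c·s_c = 16 × 30.4 × 1.07 = 520.45 kPa
q·N_q = 53.04 × 18.6 = 986.54 kPa
0.5·γ·B·N_γ·s_γ = 0.5 × 20.4 × 3.14 × 22.7 × 0.93 = 676.14 kPa
q_ult = 520.45 + 986.54 + 676.14 = 2183.1 kPa.
Net ultimate: q_net = 2183.1 − 53.04 = 2130.1 kPa.
q_all(net) = 2130.1 / 3 = 710.03 kPa.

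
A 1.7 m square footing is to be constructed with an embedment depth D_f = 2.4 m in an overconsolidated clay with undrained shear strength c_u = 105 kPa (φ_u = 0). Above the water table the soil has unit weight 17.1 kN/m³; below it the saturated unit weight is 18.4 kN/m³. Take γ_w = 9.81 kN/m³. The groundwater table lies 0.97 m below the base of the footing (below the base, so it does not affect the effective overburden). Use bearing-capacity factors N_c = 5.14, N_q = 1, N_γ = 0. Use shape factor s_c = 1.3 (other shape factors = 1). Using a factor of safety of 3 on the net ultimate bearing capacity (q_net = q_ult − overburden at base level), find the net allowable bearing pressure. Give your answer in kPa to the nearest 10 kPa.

q_all(net) ≈ 230 kPa

Effective surcharge at the founding depth q = γ·D_f = 17.1 × 2.4 = 41.04 kPa.
q_ult = c·N_c·s_c + q·N_q
     = 105 × 5.14 × 1.3 + 41.04 × 1
     = 701.61 + 41.04 = 742.65 kPa.
q_net = 742.65 − 41.04 = 701.61 kPa.
q_all(net) = 701.61 / 3 = 233.87 kPa.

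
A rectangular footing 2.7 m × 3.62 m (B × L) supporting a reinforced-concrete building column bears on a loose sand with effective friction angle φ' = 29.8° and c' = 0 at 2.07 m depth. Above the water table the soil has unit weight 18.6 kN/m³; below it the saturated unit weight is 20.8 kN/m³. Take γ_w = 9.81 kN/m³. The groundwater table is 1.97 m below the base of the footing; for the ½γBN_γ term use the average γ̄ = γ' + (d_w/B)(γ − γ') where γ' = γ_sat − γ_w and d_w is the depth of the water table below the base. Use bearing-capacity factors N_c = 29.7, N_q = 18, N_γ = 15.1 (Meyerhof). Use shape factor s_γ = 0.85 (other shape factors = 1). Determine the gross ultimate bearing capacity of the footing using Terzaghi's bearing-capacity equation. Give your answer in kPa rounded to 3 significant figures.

Overburden at base level: q = 18.6 × 2.07 = 38.502 kPa.
The water table is 1.97 m below the base (< B = 2.7 m), so the ½γBN_γ term uses γ̄ = γ' + (d_w/B)(γ − γ') = 10.99 + (1.97/2.7)(18.6 − 10.99) = 16.542 kN/m³.
Surcharge term q·N_q = 38.502 × 18 = 693.04 kPa; self-weight term 0.5·γ·B·N_γ·s_γ = 0.5 × 16.542 × 2.7 × 15.1 × 0.85 = 286.64 kPa.
q_ult = 693.04 + 286.64 = 979.67 kPa.

q_ult ≈ 980 kPa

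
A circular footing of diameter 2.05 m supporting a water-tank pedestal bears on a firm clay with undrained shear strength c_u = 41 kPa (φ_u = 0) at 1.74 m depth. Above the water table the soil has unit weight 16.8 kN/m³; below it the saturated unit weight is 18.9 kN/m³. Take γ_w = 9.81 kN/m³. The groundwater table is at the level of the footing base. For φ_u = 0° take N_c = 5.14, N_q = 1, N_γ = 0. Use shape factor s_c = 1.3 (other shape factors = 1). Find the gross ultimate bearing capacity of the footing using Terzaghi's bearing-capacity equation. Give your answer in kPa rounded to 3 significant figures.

Overburden at base level: q = 16.8 × 1.74 = 29.232 kPa.
Cohesion term c·N_c·s_c = 41 × 5.14 × 1.3 = 273.96 kPa; surcharge term q·N_q = 29.232 × 1 = 29.232 kPa.
q_ult = 273.96 + 29.232 = 303.19 kPa.

q_ult ≈ 303 kPa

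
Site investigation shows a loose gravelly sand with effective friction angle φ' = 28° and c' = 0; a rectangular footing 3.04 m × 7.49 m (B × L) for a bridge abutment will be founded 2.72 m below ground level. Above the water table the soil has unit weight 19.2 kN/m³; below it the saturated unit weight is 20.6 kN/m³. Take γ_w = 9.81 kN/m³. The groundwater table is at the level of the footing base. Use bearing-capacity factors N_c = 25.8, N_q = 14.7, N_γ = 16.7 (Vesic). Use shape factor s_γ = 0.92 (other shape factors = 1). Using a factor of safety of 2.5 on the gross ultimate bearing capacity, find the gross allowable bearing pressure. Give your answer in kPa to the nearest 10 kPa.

q = γ·D_f = 19.2 × 2.72 = 52.224 kPa.
For the ½γBN_γ term take γ' = 20.6 − 9.81 = 10.79 kN/m³ (soil below base is submerged).
q·N_q = 52.224 × 14.7 = 767.69 kPa
0.5·γ·B·N_γ·s_γ = 0.5 × 10.79 × 3.04 × 16.7 × 0.92 = 251.98 kPa
q_ult = 767.69 + 251.98 = 1019.7 kPa.
q_all = 1019.7 / 2.5 = 407.87 kPa.

q_all ≈ 410 kPa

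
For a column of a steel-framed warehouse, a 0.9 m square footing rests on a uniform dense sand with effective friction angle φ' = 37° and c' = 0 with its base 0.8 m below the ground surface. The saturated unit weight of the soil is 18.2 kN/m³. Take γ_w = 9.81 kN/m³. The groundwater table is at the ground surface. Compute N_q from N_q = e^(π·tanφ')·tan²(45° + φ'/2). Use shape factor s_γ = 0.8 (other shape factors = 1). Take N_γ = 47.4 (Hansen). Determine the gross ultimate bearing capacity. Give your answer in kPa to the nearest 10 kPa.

q_ult ≈ 430 kPa

tan37° = 0.7536, so N_q = e^(π×0.7536)·tan²(63.5°) = 10.669 × 4.023 = 42.92.
γ' = 18.2 − 9.81 = 8.39 kN/m³ (submerged throughout). q = 8.39 × 0.8 = 6.712 kPa; the same γ' applies in the ½γBN_γ term.
q·N_q = 6.712 × 42.92 = 288.08 kPa
0.5·γ·B·N_γ·s_γ = 0.5 × 8.39 × 0.9 × 47.4 × 0.8 = 143.17 kPa
q_ult = 288.08 + 143.17 = 431.25 kPa.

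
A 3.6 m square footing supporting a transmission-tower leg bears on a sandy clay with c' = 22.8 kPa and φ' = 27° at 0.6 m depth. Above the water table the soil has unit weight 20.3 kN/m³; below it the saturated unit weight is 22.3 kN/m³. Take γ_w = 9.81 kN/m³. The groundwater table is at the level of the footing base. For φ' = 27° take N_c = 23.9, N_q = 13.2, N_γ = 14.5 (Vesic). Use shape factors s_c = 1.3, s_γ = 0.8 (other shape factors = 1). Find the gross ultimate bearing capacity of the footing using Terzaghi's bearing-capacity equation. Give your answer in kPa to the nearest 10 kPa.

q_ult ≈ 1130 kPa

Overburden at base level: q = 20.3 × 0.6 = 12.18 kPa.
Below the base the soil is submerged, so the ½γBN_γ term uses γ' = 22.3 − 9.81 = 12.49 kN/m³.
Cohesion term c·N_c·s_c = 22.8 × 23.9 × 1.3 = 708.4 kPa; surcharge term q·N_q = 12.18 × 13.2 = 160.78 kPa; self-weight term 0.5·γ·B·N_γ·s_γ = 0.5 × 12.49 × 3.6 × 14.5 × 0.8 = 260.79 kPa.
q_ult = 708.4 + 160.78 + 260.79 = 1130 kPa.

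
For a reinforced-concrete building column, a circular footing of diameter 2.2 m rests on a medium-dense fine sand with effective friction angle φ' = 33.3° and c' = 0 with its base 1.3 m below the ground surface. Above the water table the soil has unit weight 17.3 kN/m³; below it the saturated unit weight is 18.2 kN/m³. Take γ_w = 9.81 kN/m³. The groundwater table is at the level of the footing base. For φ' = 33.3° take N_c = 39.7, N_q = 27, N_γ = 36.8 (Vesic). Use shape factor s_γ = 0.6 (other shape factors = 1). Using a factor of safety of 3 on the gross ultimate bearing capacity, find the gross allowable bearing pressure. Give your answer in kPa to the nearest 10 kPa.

q_all ≈ 270 kPa

Effective surcharge at the founding depth q = γ·D_f = 17.3 × 1.3 = 22.49 kPa.
The water table coincides with the base, so in the self-weight term γ → γ' = 8.39 kN/m³.
q_ult = q·N_q + 0.5·γ·B·N_γ·s_γ
     = 22.49 × 27 + 0.5 × 8.39 × 2.2 × 36.8 × 0.6
     = 607.23 + 203.78 = 811.01 kPa.
q_all = 811.01 / 3 = 270.34 kPa.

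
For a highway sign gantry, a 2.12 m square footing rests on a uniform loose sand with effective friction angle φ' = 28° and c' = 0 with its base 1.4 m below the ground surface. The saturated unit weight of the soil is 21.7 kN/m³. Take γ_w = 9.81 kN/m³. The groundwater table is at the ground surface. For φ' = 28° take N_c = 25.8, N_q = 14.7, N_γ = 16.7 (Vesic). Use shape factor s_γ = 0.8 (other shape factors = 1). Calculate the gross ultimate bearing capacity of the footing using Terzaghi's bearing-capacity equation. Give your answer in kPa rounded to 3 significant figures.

With the water table at the surface the whole profile is submerged: γ' = 21.7 − 9.81 = 11.89 kN/m³, so q = γ'·D_f = 16.646 kPa; the same γ' applies in the ½γBN_γ term.
q_ult = q·N_q + 0.5·γ·B·N_γ·s_γ
     = 16.646 × 14.7 + 0.5 × 11.89 × 2.12 × 16.7 × 0.8
     = 244.7 + 168.38 = 413.08 kPa.

q_ult ≈ 413 kPa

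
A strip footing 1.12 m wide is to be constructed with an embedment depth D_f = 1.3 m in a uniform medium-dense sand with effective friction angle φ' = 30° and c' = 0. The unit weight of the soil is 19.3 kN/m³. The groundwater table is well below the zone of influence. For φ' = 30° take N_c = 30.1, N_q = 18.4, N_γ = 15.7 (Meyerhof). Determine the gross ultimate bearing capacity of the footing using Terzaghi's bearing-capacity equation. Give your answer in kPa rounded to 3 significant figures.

Overburden at base level: q = 19.3 × 1.3 = 25.09 kPa.
Surcharge term q·N_q = 25.09 × 18.4 = 461.66 kPa; self-weight term 0.5·γ·B·N_γ = 0.5 × 19.3 × 1.12 × 15.7 = 169.69 kPa.
q_ult = 461.66 + 169.69 = 631.34 kPa.

q_ult ≈ 631 kPa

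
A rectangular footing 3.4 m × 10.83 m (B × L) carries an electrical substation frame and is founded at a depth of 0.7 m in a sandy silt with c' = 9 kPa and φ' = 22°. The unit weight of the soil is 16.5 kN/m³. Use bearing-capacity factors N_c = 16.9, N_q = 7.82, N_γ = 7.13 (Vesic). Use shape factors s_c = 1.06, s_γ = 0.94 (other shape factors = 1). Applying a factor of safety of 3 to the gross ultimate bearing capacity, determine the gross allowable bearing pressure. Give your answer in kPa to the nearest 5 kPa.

q_all ≈ 145 kPa

q = γ·D_f = 16.5 × 0.7 = 11.55 kPa.
c·N_c·s_c = 9 × 16.9 × 1.06 = 161.23 kPa
q·N_q = 11.55 × 7.82 = 90.321 kPa
0.5·γ·B·N_γ·s_γ = 0.5 × 16.5 × 3.4 × 7.13 × 0.94 = 188 kPa
q_ult = 161.23 + 90.321 + 188 = 439.54 kPa.
q_all = q_ult / FS = 439.54 / 3 = 146.51 kPa.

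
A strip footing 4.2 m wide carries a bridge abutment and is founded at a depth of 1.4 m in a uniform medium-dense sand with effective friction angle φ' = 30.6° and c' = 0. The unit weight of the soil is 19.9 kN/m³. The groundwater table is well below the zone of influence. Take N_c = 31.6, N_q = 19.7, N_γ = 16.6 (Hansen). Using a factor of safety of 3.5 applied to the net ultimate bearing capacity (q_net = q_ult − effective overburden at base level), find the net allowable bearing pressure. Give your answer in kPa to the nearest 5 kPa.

q_all(net) ≈ 345 kPa

q = γ·D_f = 19.9 × 1.4 = 27.86 kPa.
q·N_q = 27.86 × 19.7 = 548.84 kPa
0.5·γ·B·N_γ = 0.5 × 19.9 × 4.2 × 16.6 = 693.71 kPa
q_ult = 548.84 + 693.71 = 1242.6 kPa.
Net ultimate: q_net = 1242.6 − 27.86 = 1214.7 kPa.
q_all(net) = 1214.7 / 3.5 = 347.06 kPa.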